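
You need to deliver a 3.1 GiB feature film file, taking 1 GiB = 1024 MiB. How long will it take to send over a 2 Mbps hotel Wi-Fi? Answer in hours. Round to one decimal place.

3.7 hours

File: 3.1 GiB = 26628.8 Mb.
At 2 Mbps: 26628.8 / 2 = 13314.4 s ≈ 3.7 hours.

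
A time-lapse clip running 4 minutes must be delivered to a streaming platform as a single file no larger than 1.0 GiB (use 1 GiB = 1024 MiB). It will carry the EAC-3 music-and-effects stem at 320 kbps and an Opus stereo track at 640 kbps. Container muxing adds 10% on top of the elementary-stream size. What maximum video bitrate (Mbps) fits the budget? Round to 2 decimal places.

Budget: 1.0 GiB = 8589.9 Mb.
Stream payload after overhead: 8589.9 / 1.10 = 7809.0 Mb.
4 min = 240 s
Total bitrate budget: 7809.0 Mb / 240 s = 32.538 Mbps.
Audio total: 320 + 640 = 960 kbps = 0.960 Mbps.
Video: 32.538 − 0.960 = 31.578 Mbps.

31.58 Mbps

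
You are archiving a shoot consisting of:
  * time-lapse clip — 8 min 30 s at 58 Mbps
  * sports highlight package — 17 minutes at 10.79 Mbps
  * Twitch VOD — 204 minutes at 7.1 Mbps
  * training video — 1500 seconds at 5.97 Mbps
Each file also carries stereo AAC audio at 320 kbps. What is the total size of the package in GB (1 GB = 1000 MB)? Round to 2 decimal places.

Audio: 320 kbps = 0.320 Mbps.
time-lapse clip: 58.320 Mbps × 510 s = 29743.2 Mb
sports highlight package: 11.110 Mbps × 1020 s = 11332.2 Mb
Twitch VOD: 7.420 Mbps × 12240 s = 90820.8 Mb
training video: 6.290 Mbps × 1500 s = 9435.0 Mb
Total: 141331.2 Mb = 17666.4 MB.
= 17.67 GB.

17.67 GB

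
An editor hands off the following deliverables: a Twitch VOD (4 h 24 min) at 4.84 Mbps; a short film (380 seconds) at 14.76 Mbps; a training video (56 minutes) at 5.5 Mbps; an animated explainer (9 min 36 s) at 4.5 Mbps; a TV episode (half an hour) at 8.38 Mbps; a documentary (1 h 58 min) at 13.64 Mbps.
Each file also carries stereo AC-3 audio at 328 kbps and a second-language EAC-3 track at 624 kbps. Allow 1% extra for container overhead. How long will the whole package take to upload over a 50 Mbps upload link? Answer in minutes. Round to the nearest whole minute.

Audio total: 328 + 624 = 952 kbps = 0.952 Mbps.
Twitch VOD: 5.792 Mbps × 15840 s × 1.01 = 92662.7 Mb
short film: 15.712 Mbps × 380 s × 1.01 = 6030.3 Mb
training video: 6.452 Mbps × 3360 s × 1.01 = 21895.5 Mb
animated explainer: 5.452 Mbps × 576 s × 1.01 = 3171.8 Mb
TV episode: 9.332 Mbps × 1800 s × 1.01 = 16965.6 Mb
documentary: 14.592 Mbps × 7080 s × 1.01 = 104344.5 Mb
Total: 245070.3 Mb = 30633.8 MB.
At 50 Mbps: 245070.3 / 50 = 4901 s ≈ 81.7 minutes.

82 minutes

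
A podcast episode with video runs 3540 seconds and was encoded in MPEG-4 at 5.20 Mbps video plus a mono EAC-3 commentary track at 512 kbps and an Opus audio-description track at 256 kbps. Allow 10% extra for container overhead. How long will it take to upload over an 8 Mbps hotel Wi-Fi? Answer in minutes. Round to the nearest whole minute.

Audio total: 512 + 256 = 768 kbps = 0.768 Mbps.
Total bitrate: 5.968 Mbps.
File: 5.968 Mbps × 3540 s = 21126.7 Mb.
With 10% container overhead: ×1.10. → 23239.4 Mb.
At 8 Mbps: 23239.4 / 8 = 2904.9 s ≈ 48.4 minutes.

48 minutes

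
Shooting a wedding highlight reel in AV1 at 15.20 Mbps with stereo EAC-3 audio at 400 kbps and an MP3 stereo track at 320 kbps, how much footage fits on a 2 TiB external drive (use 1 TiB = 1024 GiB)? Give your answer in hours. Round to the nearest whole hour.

307 hours

Audio total: 400 + 320 = 720 kbps = 0.720 Mbps.
Total bitrate: 15.20 + 0.720 = 15.920 Mbps.
Capacity: 2 TiB = 17,592,186 Mb.
Recording time: 17,592,186 / 15.920 = 1,105,037 s ≈ 307 hours.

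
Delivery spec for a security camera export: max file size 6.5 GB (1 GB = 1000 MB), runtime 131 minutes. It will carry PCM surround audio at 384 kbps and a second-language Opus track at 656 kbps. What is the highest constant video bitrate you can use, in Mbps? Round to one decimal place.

5.6 Mbps

Budget: 6.5 GB = 52000.0 Mb.
131 min = 7860 s
Total bitrate budget: 52000.0 Mb / 7860 s = 6.616 Mbps.
Audio total: 384 + 656 = 1040 kbps = 1.040 Mbps.
Video: 6.616 − 1.040 = 5.576 Mbps.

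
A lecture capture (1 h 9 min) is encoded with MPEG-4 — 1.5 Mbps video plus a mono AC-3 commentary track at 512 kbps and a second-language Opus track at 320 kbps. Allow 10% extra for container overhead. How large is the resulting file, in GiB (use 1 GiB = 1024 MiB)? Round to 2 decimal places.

1.24 GiB

1 h 9 min = 69 min = 4140 s
Audio total: 512 + 320 = 832 kbps = 0.832 Mbps.
Total bitrate: 1.5 + 0.832 = 2.332 Mbps.
Stream data: 2.332 Mbps × 4140 s = 9654.5 Mb.
With 10% container overhead: ×1.10.
10,620 Mb = 1,327,491,000 bytes ÷ 1,073,741,824 = 1.236 GiB.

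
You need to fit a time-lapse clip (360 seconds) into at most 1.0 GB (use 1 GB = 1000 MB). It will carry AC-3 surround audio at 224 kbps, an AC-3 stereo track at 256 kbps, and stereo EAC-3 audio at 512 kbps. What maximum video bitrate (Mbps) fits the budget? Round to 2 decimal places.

21.23 Mbps

Budget: 1.0 GB = 8000.0 Mb.
Total bitrate budget: 8000.0 Mb / 360 s = 22.222 Mbps.
Audio total: 224 + 256 + 512 = 992 kbps = 0.992 Mbps.
Video: 22.222 − 0.992 = 21.230 Mbps.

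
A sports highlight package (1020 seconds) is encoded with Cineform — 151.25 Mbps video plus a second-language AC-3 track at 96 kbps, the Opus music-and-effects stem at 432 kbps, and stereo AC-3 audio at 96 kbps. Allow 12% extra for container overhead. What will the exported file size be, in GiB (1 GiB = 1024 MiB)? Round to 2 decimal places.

Audio total: 96 + 432 + 96 = 624 kbps = 0.624 Mbps.
Total bitrate: 151.25 + 0.624 = 151.874 Mbps.
Stream data: 151.874 Mbps × 1020 s = 154911.5 Mb.
With 12% container overhead: ×1.12.
173,501 Mb = 21,687,607,200 bytes ÷ 1,073,741,824 = 20.20 GiB.

20.20 GiB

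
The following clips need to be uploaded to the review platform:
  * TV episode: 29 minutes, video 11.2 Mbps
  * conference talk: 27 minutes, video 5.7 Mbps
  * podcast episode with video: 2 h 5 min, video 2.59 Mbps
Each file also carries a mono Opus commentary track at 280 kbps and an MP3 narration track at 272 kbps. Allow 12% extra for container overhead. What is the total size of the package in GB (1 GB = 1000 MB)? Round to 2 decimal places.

7.58 GB

Audio total: 280 + 272 = 552 kbps = 0.552 Mbps.
TV episode: 11.752 Mbps × 1740 s × 1.12 = 22902.3 Mb
conference talk: 6.252 Mbps × 1620 s × 1.12 = 11343.6 Mb
podcast episode with video: 3.142 Mbps × 7500 s × 1.12 = 26392.8 Mb
Total: 60638.7 Mb = 7579.8 MB.
= 7.580 GB.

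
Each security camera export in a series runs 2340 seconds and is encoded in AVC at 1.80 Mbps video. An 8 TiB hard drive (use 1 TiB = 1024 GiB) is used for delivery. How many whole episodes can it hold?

16706

Per item: 1.800 Mbps × 2340 s = 4,212 Mb = 526.5 MB.
Capacity: 8 TiB = 70,368,744 Mb; 16706.73 items → 16706 complete.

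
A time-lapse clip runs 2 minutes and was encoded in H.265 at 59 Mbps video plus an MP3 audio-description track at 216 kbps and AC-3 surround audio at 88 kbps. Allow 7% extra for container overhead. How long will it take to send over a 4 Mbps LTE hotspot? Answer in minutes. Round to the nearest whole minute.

32 minutes

2 min = 120 s
Audio total: 216 + 88 = 304 kbps = 0.304 Mbps.
Total bitrate: 59.304 Mbps.
File: 59.304 Mbps × 120 s = 7116.5 Mb.
With 7% container overhead: ×1.07. → 7614.6 Mb.
At 4 Mbps: 7614.6 / 4 = 1903.7 s ≈ 31.7 minutes.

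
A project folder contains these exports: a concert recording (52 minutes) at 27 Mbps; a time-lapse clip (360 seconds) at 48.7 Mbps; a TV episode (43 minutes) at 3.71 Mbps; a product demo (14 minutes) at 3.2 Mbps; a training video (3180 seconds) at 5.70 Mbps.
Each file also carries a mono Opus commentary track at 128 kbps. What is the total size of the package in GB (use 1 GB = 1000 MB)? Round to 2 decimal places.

16.68 GB

Audio: 128 kbps = 0.128 Mbps.
concert recording: 27.128 Mbps × 3120 s = 84639.4 Mb
time-lapse clip: 48.828 Mbps × 360 s = 17578.1 Mb
TV episode: 3.838 Mbps × 2580 s = 9902.0 Mb
product demo: 3.328 Mbps × 840 s = 2795.5 Mb
training video: 5.828 Mbps × 3180 s = 18533.0 Mb
Total: 133448.0 Mb = 16681.0 MB.
= 16.68 GB.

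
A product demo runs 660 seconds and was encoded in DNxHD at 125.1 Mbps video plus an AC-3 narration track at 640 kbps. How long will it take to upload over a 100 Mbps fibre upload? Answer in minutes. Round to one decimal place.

13.8 minutes

Audio: 640 kbps = 0.640 Mbps.
Total bitrate: 125.740 Mbps.
File: 125.740 Mbps × 660 s = 82988.4 Mb.
At 100 Mbps: 82988.4 / 100 = 829.9 s ≈ 13.8 minutes.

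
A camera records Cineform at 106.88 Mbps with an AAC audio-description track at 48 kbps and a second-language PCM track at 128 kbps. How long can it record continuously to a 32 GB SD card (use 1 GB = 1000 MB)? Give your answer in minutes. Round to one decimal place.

39.9 minutes

Audio total: 48 + 128 = 176 kbps = 0.176 Mbps.
Total bitrate: 106.88 + 0.176 = 107.056 Mbps.
Capacity: 32 GB = 256,000 Mb.
Recording time: 256,000 / 107.056 = 2,391 s ≈ 39.9 minutes.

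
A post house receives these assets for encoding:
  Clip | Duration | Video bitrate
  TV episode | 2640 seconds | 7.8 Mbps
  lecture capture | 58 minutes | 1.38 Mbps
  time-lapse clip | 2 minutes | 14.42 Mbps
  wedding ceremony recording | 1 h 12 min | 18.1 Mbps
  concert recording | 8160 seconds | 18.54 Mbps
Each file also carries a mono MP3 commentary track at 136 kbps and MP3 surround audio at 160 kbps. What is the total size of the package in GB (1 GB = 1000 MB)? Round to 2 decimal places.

32.77 GB

Audio total: 136 + 160 = 296 kbps = 0.296 Mbps.
TV episode: 8.096 Mbps × 2640 s = 21373.4 Mb
lecture capture: 1.676 Mbps × 3480 s = 5832.5 Mb
time-lapse clip: 14.716 Mbps × 120 s = 1765.9 Mb
wedding ceremony recording: 18.396 Mbps × 4320 s = 79470.7 Mb
concert recording: 18.836 Mbps × 8160 s = 153701.8 Mb
Total: 262144.3 Mb = 32768.0 MB.
= 32.77 GB.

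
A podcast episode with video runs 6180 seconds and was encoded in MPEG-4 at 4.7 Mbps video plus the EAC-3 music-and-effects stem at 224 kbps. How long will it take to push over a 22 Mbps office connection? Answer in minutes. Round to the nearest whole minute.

23 minutes

Audio: 224 kbps = 0.224 Mbps.
Total bitrate: 4.924 Mbps.
File: 4.924 Mbps × 6180 s = 30430.3 Mb.
At 22 Mbps: 30430.3 / 22 = 1383.2 s ≈ 23.1 minutes.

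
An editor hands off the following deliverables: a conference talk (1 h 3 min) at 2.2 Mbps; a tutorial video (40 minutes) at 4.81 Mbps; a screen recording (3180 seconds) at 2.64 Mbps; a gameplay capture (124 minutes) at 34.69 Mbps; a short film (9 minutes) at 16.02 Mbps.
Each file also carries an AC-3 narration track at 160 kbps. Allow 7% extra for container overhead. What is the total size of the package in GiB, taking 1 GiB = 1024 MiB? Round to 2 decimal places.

37.09 GiB

Audio: 160 kbps = 0.160 Mbps.
conference talk: 2.360 Mbps × 3780 s × 1.07 = 9545.3 Mb
tutorial video: 4.970 Mbps × 2400 s × 1.07 = 12763.0 Mb
screen recording: 2.800 Mbps × 3180 s × 1.07 = 9527.3 Mb
gameplay capture: 34.850 Mbps × 7440 s × 1.07 = 277433.9 Mb
short film: 16.180 Mbps × 540 s × 1.07 = 9348.8 Mb
Total: 318618.2 Mb = 39827.3 MB.
= 37.09 GiB.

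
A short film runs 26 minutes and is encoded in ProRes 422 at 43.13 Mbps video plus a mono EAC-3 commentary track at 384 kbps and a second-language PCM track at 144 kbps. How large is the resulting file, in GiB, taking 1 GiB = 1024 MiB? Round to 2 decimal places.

26 min = 1560 s
Audio total: 384 + 144 = 528 kbps = 0.528 Mbps.
Total bitrate: 43.13 + 0.528 = 43.658 Mbps.
Stream data: 43.658 Mbps × 1560 s = 68106.5 Mb.
68,106 Mb = 8,513,310,000 bytes ÷ 1,073,741,824 = 7.929 GiB.

7.93 GiB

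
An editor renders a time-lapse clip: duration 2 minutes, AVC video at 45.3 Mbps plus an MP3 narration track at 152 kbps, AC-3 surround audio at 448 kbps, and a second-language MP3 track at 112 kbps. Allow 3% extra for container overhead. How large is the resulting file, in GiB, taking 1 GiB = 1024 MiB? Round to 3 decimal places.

2 min = 120 s
Audio total: 152 + 448 + 112 = 712 kbps = 0.712 Mbps.
Total bitrate: 45.3 + 0.712 = 46.012 Mbps.
Stream data: 46.012 Mbps × 120 s = 5521.4 Mb.
With 3% container overhead: ×1.03.
5,687 Mb = 710,885,400 bytes ÷ 1,073,741,824 = 0.6621 GiB.

0.662 GiB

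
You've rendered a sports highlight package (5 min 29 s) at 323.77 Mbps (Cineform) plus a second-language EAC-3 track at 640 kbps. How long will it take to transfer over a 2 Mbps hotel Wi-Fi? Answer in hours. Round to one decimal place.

14.8 hours

5 min 29 s = 329 s
Audio: 640 kbps = 0.640 Mbps.
Total bitrate: 324.410 Mbps.
File: 324.410 Mbps × 329 s = 106730.9 Mb.
At 2 Mbps: 106730.9 / 2 = 53365.4 s ≈ 14.8 hours.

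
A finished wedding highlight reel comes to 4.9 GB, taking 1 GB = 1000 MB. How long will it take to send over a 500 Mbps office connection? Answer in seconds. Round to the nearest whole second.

File: 4.9 GB = 39200.0 Mb.
At 500 Mbps: 39200.0 / 500 = 78.4 s ≈ 78.4 seconds.

78 seconds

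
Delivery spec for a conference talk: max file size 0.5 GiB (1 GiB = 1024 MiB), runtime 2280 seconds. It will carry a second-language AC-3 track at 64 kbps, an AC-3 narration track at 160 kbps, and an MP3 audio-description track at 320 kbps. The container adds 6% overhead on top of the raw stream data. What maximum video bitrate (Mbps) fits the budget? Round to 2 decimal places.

1.23 Mbps

Budget: 0.5 GiB = 4295.0 Mb.
Stream payload after overhead: 4295.0 / 1.06 = 4051.9 Mb.
Total bitrate budget: 4051.9 Mb / 2280 s = 1.777 Mbps.
Audio total: 64 + 160 + 320 = 544 kbps = 0.544 Mbps.
Video: 1.777 − 0.544 = 1.233 Mbps.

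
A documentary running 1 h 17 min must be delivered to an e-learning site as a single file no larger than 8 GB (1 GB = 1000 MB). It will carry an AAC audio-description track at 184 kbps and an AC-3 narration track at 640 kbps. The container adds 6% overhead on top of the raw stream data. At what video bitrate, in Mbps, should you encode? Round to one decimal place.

Budget: 8 GB = 64000.0 Mb.
Stream payload after overhead: 64000.0 / 1.06 = 60377.4 Mb.
1 h 17 min = 77 min = 4620 s
Total bitrate budget: 60377.4 Mb / 4620 s = 13.069 Mbps.
Audio total: 184 + 640 = 824 kbps = 0.824 Mbps.
Video: 13.069 − 0.824 = 12.245 Mbps.

12.2 Mbps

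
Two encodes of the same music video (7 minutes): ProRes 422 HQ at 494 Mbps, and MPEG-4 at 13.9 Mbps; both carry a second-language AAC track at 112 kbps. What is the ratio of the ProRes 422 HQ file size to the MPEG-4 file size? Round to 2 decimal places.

35.26

7 min = 420 s
Audio: 112 kbps = 0.112 Mbps.
ProRes 422 HQ: 494.112 Mbps × 420 s = 207527.0 Mb = 24.159 GiB.
MPEG-4: 14.012 Mbps × 420 s = 5885.0 Mb = 0.685 GiB.
Ratio: 24.159 / 0.685 = 35.263.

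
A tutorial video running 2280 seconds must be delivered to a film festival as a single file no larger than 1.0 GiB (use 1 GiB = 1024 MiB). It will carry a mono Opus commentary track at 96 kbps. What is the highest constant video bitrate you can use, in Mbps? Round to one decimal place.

Budget: 1.0 GiB = 8589.9 Mb.
Total bitrate budget: 8589.9 Mb / 2280 s = 3.768 Mbps.
Audio: 96 kbps = 0.096 Mbps.
Video: 3.768 − 0.096 = 3.672 Mbps.

3.7 Mbps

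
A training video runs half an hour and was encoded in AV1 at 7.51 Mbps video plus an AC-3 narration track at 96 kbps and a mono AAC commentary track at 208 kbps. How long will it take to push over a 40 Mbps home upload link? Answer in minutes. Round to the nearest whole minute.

6 minutes

30 min = 1800 s
Audio total: 96 + 208 = 304 kbps = 0.304 Mbps.
Total bitrate: 7.814 Mbps.
File: 7.814 Mbps × 1800 s = 14065.2 Mb.
At 40 Mbps: 14065.2 / 40 = 351.6 s ≈ 5.86 minutes.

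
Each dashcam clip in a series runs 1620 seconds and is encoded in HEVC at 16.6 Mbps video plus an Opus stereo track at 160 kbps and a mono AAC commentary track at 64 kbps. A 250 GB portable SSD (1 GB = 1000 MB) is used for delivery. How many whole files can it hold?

73

Audio total: 160 + 64 = 224 kbps = 0.224 Mbps.
Total bitrate: 16.824 Mbps.
Per item: 16.824 Mbps × 1620 s = 27,255 Mb = 3,407 MB.
Capacity: 250 GB = 2,000,000 Mb; 73.38 items → 73 complete.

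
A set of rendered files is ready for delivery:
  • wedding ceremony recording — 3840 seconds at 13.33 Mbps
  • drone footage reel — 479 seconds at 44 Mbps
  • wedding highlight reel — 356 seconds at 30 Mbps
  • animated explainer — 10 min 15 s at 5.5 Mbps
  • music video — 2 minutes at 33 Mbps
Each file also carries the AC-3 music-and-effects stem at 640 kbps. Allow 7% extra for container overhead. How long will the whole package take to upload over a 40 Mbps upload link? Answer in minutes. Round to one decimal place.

41.8 minutes

Audio: 640 kbps = 0.640 Mbps.
wedding ceremony recording: 13.970 Mbps × 3840 s × 1.07 = 57399.9 Mb
drone footage reel: 44.640 Mbps × 479 s × 1.07 = 22879.3 Mb
wedding highlight reel: 30.640 Mbps × 356 s × 1.07 = 11671.4 Mb
animated explainer: 6.140 Mbps × 615 s × 1.07 = 4040.4 Mb
music video: 33.640 Mbps × 120 s × 1.07 = 4319.4 Mb
Total: 100310.5 Mb = 12538.8 MB.
At 40 Mbps: 100310.5 / 40 = 2508 s ≈ 41.8 minutes.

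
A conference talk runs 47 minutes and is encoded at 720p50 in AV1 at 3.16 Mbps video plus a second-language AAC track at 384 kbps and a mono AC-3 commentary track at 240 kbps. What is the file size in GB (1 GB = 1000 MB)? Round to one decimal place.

1.3 GB

47 min = 2820 s
Audio total: 384 + 240 = 624 kbps = 0.624 Mbps.
Total bitrate: 3.16 + 0.624 = 3.784 Mbps.
Stream data: 3.784 Mbps × 2820 s = 10670.9 Mb.
10,671 Mb ÷ 8 = 1,334 MB → 1.334 GB.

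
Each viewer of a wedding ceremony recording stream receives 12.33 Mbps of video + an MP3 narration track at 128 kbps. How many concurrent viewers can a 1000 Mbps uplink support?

80

Audio: 128 kbps = 0.128 Mbps.
Per-viewer media rate: 12.458 Mbps.
1000 Mbps = 1,000 Mbps; 1,000 / 12.458 = 80.27 → 80 viewers.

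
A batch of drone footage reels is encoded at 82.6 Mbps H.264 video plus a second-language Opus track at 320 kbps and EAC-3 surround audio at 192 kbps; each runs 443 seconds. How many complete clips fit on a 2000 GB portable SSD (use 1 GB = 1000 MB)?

Audio total: 320 + 192 = 512 kbps = 0.512 Mbps.
Total bitrate: 83.112 Mbps.
Per item: 83.112 Mbps × 443 s = 36,819 Mb = 4,602 MB.
Capacity: 2000 GB = 16,000,000 Mb; 434.56 items → 434 complete.

434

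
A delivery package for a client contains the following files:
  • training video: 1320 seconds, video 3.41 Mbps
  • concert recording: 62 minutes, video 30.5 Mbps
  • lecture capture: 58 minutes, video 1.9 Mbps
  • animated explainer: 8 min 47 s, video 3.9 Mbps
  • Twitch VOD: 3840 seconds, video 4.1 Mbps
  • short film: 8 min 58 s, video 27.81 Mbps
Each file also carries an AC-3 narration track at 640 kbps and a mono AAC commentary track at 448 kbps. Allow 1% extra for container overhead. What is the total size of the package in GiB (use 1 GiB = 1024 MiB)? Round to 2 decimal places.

20.22 GiB

Audio total: 640 + 448 = 1088 kbps = 1.088 Mbps.
training video: 4.498 Mbps × 1320 s × 1.01 = 5996.7 Mb
concert recording: 31.588 Mbps × 3720 s × 1.01 = 118682.4 Mb
lecture capture: 2.988 Mbps × 3480 s × 1.01 = 10502.2 Mb
animated explainer: 4.988 Mbps × 527 s × 1.01 = 2655.0 Mb
Twitch VOD: 5.188 Mbps × 3840 s × 1.01 = 20121.1 Mb
short film: 28.898 Mbps × 538 s × 1.01 = 15702.6 Mb
Total: 173660.1 Mb = 21707.5 MB.
= 20.22 GiB.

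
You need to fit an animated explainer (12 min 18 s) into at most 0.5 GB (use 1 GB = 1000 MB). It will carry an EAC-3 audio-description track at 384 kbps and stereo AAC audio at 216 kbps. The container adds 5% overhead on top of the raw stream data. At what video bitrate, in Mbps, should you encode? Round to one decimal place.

Budget: 0.5 GB = 4000.0 Mb.
Stream payload after overhead: 4000.0 / 1.05 = 3809.5 Mb.
12 min 18 s = 738 s
Total bitrate budget: 3809.5 Mb / 738 s = 5.162 Mbps.
Audio total: 384 + 216 = 600 kbps = 0.600 Mbps.
Video: 5.162 − 0.600 = 4.562 Mbps.

4.6 Mbps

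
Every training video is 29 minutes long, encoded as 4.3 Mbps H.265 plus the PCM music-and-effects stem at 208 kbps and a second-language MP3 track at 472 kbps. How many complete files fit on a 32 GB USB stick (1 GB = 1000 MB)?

29 min = 1740 s
Audio total: 208 + 472 = 680 kbps = 0.680 Mbps.
Total bitrate: 4.980 Mbps.
Per item: 4.980 Mbps × 1740 s = 8,665 Mb = 1,083 MB.
Capacity: 32 GB = 256,000 Mb; 29.54 items → 29 complete.

29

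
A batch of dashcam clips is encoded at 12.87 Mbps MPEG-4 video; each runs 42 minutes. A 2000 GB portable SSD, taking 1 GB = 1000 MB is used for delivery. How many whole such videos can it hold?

493

42 min = 2520 s
Per item: 12.870 Mbps × 2520 s = 32,432 Mb = 4,054 MB.
Capacity: 2000 GB = 16,000,000 Mb; 493.33 items → 493 complete.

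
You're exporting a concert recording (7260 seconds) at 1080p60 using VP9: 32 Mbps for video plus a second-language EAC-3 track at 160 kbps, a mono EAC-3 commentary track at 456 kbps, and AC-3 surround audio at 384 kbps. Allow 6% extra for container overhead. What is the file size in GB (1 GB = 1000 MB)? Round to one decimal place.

31.7 GB

Audio total: 160 + 456 + 384 = 1000 kbps = 1.000 Mbps.
Total bitrate: 32 + 1.000 = 33.000 Mbps.
Stream data: 33.000 Mbps × 7260 s = 239580.0 Mb.
With 6% container overhead: ×1.06.
253,955 Mb ÷ 8 = 31,744 MB → 31.74 GB.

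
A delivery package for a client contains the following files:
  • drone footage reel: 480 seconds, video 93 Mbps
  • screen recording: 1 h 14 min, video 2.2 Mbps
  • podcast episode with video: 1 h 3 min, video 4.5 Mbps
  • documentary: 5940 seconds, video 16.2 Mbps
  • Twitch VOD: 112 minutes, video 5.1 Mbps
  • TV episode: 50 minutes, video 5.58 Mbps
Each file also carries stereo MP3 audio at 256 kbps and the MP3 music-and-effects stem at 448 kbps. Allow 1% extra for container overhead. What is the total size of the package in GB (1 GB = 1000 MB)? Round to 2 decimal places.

29.77 GB

Audio total: 256 + 448 = 704 kbps = 0.704 Mbps.
drone footage reel: 93.704 Mbps × 480 s × 1.01 = 45427.7 Mb
screen recording: 2.904 Mbps × 4440 s × 1.01 = 13022.7 Mb
podcast episode with video: 5.204 Mbps × 3780 s × 1.01 = 19867.8 Mb
documentary: 16.904 Mbps × 5940 s × 1.01 = 101413.9 Mb
Twitch VOD: 5.804 Mbps × 6720 s × 1.01 = 39392.9 Mb
TV episode: 6.284 Mbps × 3000 s × 1.01 = 19040.5 Mb
Total: 238165.5 Mb = 29770.7 MB.
= 29.77 GB.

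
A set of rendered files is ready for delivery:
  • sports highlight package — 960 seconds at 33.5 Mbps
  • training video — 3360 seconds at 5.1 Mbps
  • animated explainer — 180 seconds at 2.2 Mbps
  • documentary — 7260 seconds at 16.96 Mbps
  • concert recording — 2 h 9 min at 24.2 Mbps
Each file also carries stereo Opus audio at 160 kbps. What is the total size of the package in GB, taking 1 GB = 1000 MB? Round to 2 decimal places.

Audio: 160 kbps = 0.160 Mbps.
sports highlight package: 33.660 Mbps × 960 s = 32313.6 Mb
training video: 5.260 Mbps × 3360 s = 17673.6 Mb
animated explainer: 2.360 Mbps × 180 s = 424.8 Mb
documentary: 17.120 Mbps × 7260 s = 124291.2 Mb
concert recording: 24.360 Mbps × 7740 s = 188546.4 Mb
Total: 363249.6 Mb = 45406.2 MB.
= 45.41 GB.

45.41 GB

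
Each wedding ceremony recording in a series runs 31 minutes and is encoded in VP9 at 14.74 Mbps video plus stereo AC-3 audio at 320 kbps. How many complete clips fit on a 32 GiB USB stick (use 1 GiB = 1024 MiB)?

31 min = 1860 s
Audio: 320 kbps = 0.320 Mbps.
Total bitrate: 15.060 Mbps.
Per item: 15.060 Mbps × 1860 s = 28,012 Mb = 3,501 MB.
Capacity: 32 GiB = 274,878 Mb; 9.81 items → 9 complete.

9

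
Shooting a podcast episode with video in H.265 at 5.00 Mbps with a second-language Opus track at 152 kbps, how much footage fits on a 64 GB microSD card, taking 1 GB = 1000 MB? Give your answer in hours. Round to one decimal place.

27.6 hours

Audio: 152 kbps = 0.152 Mbps.
Total bitrate: 5.00 + 0.152 = 5.152 Mbps.
Capacity: 64 GB = 512,000 Mb.
Recording time: 512,000 / 5.152 = 99,379 s ≈ 27.6 hours.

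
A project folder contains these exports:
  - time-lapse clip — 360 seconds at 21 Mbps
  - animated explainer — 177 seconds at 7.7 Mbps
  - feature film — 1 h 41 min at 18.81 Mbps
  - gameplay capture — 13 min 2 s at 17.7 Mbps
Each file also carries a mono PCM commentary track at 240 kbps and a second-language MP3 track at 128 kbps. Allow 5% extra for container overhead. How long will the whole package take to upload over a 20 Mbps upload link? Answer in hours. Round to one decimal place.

2.0 hours

Audio total: 240 + 128 = 368 kbps = 0.368 Mbps.
time-lapse clip: 21.368 Mbps × 360 s × 1.05 = 8077.1 Mb
animated explainer: 8.068 Mbps × 177 s × 1.05 = 1499.4 Mb
feature film: 19.178 Mbps × 6060 s × 1.05 = 122029.6 Mb
gameplay capture: 18.068 Mbps × 782 s × 1.05 = 14835.6 Mb
Total: 146441.8 Mb = 18305.2 MB.
At 20 Mbps: 146441.8 / 20 = 7322 s ≈ 2.03 hours.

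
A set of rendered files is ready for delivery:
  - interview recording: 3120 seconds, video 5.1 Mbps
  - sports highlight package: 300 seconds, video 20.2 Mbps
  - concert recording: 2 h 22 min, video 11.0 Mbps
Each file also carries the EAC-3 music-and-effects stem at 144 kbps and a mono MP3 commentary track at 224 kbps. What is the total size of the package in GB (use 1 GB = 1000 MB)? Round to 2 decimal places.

Audio total: 144 + 224 = 368 kbps = 0.368 Mbps.
interview recording: 5.468 Mbps × 3120 s = 17060.2 Mb
sports highlight package: 20.568 Mbps × 300 s = 6170.4 Mb
concert recording: 11.368 Mbps × 8520 s = 96855.4 Mb
Total: 120085.9 Mb = 15010.7 MB.
= 15.01 GB.

15.01 GB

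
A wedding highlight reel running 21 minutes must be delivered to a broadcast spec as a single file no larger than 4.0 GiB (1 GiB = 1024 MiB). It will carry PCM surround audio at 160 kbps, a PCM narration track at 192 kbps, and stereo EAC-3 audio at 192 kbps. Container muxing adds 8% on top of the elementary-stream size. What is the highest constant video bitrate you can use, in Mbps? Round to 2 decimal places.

Budget: 4.0 GiB = 34359.7 Mb.
Stream payload after overhead: 34359.7 / 1.08 = 31814.6 Mb.
21 min = 1260 s
Total bitrate budget: 31814.6 Mb / 1260 s = 25.250 Mbps.
Audio total: 160 + 192 + 192 = 544 kbps = 0.544 Mbps.
Video: 25.250 − 0.544 = 24.706 Mbps.

24.71 Mbps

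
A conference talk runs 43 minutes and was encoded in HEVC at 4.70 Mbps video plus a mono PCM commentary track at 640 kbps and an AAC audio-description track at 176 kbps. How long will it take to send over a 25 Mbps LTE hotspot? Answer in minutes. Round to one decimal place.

43 min = 2580 s
Audio total: 640 + 176 = 816 kbps = 0.816 Mbps.
Total bitrate: 5.516 Mbps.
File: 5.516 Mbps × 2580 s = 14231.3 Mb.
At 25 Mbps: 14231.3 / 25 = 569.3 s ≈ 9.49 minutes.

9.5 minutes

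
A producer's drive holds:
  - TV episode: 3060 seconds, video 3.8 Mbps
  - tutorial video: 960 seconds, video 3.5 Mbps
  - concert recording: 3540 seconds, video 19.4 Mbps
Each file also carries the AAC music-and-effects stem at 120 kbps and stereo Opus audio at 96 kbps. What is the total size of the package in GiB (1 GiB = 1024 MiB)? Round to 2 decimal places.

Audio total: 120 + 96 = 216 kbps = 0.216 Mbps.
TV episode: 4.016 Mbps × 3060 s = 12289.0 Mb
tutorial video: 3.716 Mbps × 960 s = 3567.4 Mb
concert recording: 19.616 Mbps × 3540 s = 69440.6 Mb
Total: 85297.0 Mb = 10662.1 MB.
= 9.930 GiB.

9.93 GiB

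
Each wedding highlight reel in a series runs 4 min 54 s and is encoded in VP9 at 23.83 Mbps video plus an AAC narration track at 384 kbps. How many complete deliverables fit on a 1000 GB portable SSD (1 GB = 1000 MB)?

1123

4 min 54 s = 294 s
Audio: 384 kbps = 0.384 Mbps.
Total bitrate: 24.214 Mbps.
Per item: 24.214 Mbps × 294 s = 7,119 Mb = 889.9 MB.
Capacity: 1000 GB = 8,000,000 Mb; 1123.77 items → 1123 complete.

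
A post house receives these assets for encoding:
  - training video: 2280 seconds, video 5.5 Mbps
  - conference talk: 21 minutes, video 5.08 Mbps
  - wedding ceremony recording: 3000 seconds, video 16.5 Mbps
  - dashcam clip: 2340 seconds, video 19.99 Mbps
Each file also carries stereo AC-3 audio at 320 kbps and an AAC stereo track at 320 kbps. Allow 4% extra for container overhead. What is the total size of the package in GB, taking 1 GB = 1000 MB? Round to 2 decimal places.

15.72 GB

Audio total: 320 + 320 = 640 kbps = 0.640 Mbps.
training video: 6.140 Mbps × 2280 s × 1.04 = 14559.2 Mb
conference talk: 5.720 Mbps × 1260 s × 1.04 = 7495.5 Mb
wedding ceremony recording: 17.140 Mbps × 3000 s × 1.04 = 53476.8 Mb
dashcam clip: 20.630 Mbps × 2340 s × 1.04 = 50205.2 Mb
Total: 125736.6 Mb = 15717.1 MB.
= 15.72 GB.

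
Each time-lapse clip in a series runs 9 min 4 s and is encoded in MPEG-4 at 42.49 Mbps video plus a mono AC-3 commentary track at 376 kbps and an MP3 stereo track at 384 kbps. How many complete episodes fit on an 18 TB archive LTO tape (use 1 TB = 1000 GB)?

6120

9 min 4 s = 544 s
Audio total: 376 + 384 = 760 kbps = 0.760 Mbps.
Total bitrate: 43.250 Mbps.
Per item: 43.250 Mbps × 544 s = 23,528 Mb = 2,941 MB.
Capacity: 18 TB = 144,000,000 Mb; 6120.37 items → 6120 complete.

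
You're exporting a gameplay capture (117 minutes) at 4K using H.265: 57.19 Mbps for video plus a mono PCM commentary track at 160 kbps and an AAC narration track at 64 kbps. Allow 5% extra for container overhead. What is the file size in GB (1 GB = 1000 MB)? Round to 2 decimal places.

52.90 GB

117 min = 7020 s
Audio total: 160 + 64 = 224 kbps = 0.224 Mbps.
Total bitrate: 57.19 + 0.224 = 57.414 Mbps.
Stream data: 57.414 Mbps × 7020 s = 403046.3 Mb.
With 5% container overhead: ×1.05.
423,199 Mb ÷ 8 = 52,900 MB → 52.90 GB.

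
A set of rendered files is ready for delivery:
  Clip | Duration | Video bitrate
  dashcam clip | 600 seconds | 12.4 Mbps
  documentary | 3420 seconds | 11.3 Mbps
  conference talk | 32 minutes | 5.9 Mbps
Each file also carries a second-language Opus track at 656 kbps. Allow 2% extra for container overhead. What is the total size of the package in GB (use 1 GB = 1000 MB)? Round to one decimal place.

7.8 GB

Audio: 656 kbps = 0.656 Mbps.
dashcam clip: 13.056 Mbps × 600 s × 1.02 = 7990.3 Mb
documentary: 11.956 Mbps × 3420 s × 1.02 = 41707.3 Mb
conference talk: 6.556 Mbps × 1920 s × 1.02 = 12839.3 Mb
Total: 62536.9 Mb = 7817.1 MB.
= 7.817 GB.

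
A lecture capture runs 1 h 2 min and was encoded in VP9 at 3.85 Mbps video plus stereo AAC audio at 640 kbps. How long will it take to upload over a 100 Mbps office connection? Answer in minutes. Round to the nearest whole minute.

3 minutes

1 h 2 min = 62 min = 3720 s
Audio: 640 kbps = 0.640 Mbps.
Total bitrate: 4.490 Mbps.
File: 4.490 Mbps × 3720 s = 16702.8 Mb.
At 100 Mbps: 16702.8 / 100 = 167.0 s ≈ 2.78 minutes.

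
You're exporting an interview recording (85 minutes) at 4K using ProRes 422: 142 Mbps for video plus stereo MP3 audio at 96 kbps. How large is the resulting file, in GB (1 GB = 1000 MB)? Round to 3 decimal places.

85 min = 5100 s
Audio: 96 kbps = 0.096 Mbps.
Total bitrate: 142 + 0.096 = 142.096 Mbps.
Stream data: 142.096 Mbps × 5100 s = 724689.6 Mb.
724,690 Mb ÷ 8 = 90,586 MB → 90.59 GB.

90.586 GB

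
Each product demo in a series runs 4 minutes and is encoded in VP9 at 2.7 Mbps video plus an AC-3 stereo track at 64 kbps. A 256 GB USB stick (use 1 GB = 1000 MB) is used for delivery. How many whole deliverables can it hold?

3087

4 min = 240 s
Audio: 64 kbps = 0.064 Mbps.
Total bitrate: 2.764 Mbps.
Per item: 2.764 Mbps × 240 s = 663.4 Mb = 82.92 MB.
Capacity: 256 GB = 2,048,000 Mb; 3087.31 items → 3087 complete.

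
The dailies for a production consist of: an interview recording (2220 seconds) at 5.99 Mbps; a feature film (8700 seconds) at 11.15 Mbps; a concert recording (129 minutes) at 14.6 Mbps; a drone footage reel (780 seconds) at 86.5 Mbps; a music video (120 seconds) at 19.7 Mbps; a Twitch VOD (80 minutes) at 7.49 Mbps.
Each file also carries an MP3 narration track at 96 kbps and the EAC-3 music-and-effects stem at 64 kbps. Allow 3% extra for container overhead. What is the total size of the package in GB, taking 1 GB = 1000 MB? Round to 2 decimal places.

42.87 GB

Audio total: 96 + 64 = 160 kbps = 0.160 Mbps.
interview recording: 6.150 Mbps × 2220 s × 1.03 = 14062.6 Mb
feature film: 11.310 Mbps × 8700 s × 1.03 = 101348.9 Mb
concert recording: 14.760 Mbps × 7740 s × 1.03 = 117669.7 Mb
drone footage reel: 86.660 Mbps × 780 s × 1.03 = 69622.6 Mb
music video: 19.860 Mbps × 120 s × 1.03 = 2454.7 Mb
Twitch VOD: 7.650 Mbps × 4800 s × 1.03 = 37821.6 Mb
Total: 342980.1 Mb = 42872.5 MB.
= 42.87 GB.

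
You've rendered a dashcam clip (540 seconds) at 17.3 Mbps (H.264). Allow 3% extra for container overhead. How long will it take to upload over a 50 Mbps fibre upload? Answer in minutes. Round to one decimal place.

3.2 minutes

File: 17.300 Mbps × 540 s = 9342.0 Mb.
With 3% container overhead: ×1.03. → 9622.3 Mb.
At 50 Mbps: 9622.3 / 50 = 192.4 s ≈ 3.21 minutes.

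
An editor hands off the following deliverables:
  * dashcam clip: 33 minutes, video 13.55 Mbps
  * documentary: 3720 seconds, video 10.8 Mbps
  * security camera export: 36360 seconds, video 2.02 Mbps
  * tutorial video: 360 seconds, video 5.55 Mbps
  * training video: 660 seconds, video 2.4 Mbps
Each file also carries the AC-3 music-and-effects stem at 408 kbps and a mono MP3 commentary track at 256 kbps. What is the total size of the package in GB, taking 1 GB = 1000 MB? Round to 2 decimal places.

21.58 GB

Audio total: 408 + 256 = 664 kbps = 0.664 Mbps.
dashcam clip: 14.214 Mbps × 1980 s = 28143.7 Mb
documentary: 11.464 Mbps × 3720 s = 42646.1 Mb
security camera export: 2.684 Mbps × 36360 s = 97590.2 Mb
tutorial video: 6.214 Mbps × 360 s = 2237.0 Mb
training video: 3.064 Mbps × 660 s = 2022.2 Mb
Total: 172639.3 Mb = 21579.9 MB.
= 21.58 GB.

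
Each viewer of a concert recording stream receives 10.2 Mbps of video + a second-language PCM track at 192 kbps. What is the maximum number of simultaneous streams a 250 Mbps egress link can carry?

Audio: 192 kbps = 0.192 Mbps.
Per-viewer media rate: 10.392 Mbps.
250 Mbps = 250.0 Mbps; 250.0 / 10.392 = 24.06 → 24 viewers.

24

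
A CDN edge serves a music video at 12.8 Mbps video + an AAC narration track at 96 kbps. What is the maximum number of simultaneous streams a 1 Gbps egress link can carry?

Audio: 96 kbps = 0.096 Mbps.
Per-viewer media rate: 12.896 Mbps.
1 Gbps = 1,000 Mbps; 1,000 / 12.896 = 77.54 → 77 viewers.

77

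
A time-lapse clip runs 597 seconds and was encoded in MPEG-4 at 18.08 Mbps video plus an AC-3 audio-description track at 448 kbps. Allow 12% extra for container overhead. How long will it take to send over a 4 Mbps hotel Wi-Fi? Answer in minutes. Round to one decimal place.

51.6 minutes

Audio: 448 kbps = 0.448 Mbps.
Total bitrate: 18.528 Mbps.
File: 18.528 Mbps × 597 s = 11061.2 Mb.
With 12% container overhead: ×1.12. → 12388.6 Mb.
At 4 Mbps: 12388.6 / 4 = 3097.1 s ≈ 51.6 minutes.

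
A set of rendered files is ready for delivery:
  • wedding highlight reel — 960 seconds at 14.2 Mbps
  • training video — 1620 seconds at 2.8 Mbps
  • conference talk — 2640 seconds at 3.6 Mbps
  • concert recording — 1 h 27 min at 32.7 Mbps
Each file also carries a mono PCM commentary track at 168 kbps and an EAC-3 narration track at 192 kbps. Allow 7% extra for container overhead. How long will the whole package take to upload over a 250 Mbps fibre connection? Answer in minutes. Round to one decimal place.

14.4 minutes

Audio total: 168 + 192 = 360 kbps = 0.360 Mbps.
wedding highlight reel: 14.560 Mbps × 960 s × 1.07 = 14956.0 Mb
training video: 3.160 Mbps × 1620 s × 1.07 = 5477.5 Mb
conference talk: 3.960 Mbps × 2640 s × 1.07 = 11186.2 Mb
concert recording: 33.060 Mbps × 5220 s × 1.07 = 184653.3 Mb
Total: 216273.1 Mb = 27034.1 MB.
At 250 Mbps: 216273.1 / 250 = 865 s ≈ 14.4 minutes.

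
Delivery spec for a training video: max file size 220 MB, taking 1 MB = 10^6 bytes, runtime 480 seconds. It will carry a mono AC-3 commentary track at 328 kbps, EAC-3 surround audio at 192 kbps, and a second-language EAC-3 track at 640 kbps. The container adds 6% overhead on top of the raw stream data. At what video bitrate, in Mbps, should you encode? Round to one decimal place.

Budget: 220 MB = 1760.0 Mb.
Stream payload after overhead: 1760.0 / 1.06 = 1660.4 Mb.
Total bitrate budget: 1660.4 Mb / 480 s = 3.459 Mbps.
Audio total: 328 + 192 + 640 = 1160 kbps = 1.160 Mbps.
Video: 3.459 − 1.160 = 2.299 Mbps.

2.3 Mbps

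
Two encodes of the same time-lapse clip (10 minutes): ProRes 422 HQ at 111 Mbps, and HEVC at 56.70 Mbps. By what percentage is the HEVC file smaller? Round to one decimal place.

10 min = 600 s
ProRes 422 HQ: 111.000 Mbps × 600 s = 66600.0 Mb = 7.753 GiB.
HEVC: 56.700 Mbps × 600 s = 34020.0 Mb = 3.960 GiB.
Reduction: (1 − 3.960/7.753) × 100 = 48.92%.

48.9%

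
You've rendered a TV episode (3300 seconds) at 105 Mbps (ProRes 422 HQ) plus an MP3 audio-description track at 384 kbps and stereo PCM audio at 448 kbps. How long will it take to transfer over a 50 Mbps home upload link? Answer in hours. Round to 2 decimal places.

Audio total: 384 + 448 = 832 kbps = 0.832 Mbps.
Total bitrate: 105.832 Mbps.
File: 105.832 Mbps × 3300 s = 349245.6 Mb.
At 50 Mbps: 349245.6 / 50 = 6984.9 s ≈ 1.94 hours.

1.94 hours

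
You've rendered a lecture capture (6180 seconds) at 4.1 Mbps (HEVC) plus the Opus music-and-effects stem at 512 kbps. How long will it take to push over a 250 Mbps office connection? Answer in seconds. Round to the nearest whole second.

Audio: 512 kbps = 0.512 Mbps.
Total bitrate: 4.612 Mbps.
File: 4.612 Mbps × 6180 s = 28502.2 Mb.
At 250 Mbps: 28502.2 / 250 = 114.0 s ≈ 114 seconds.

114 seconds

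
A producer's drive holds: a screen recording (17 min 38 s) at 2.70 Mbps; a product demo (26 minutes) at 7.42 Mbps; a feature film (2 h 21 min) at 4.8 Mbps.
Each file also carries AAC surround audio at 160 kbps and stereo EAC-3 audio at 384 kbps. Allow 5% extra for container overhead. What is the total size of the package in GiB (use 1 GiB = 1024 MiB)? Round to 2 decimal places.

Audio total: 160 + 384 = 544 kbps = 0.544 Mbps.
screen recording: 3.244 Mbps × 1058 s × 1.05 = 3603.8 Mb
product demo: 7.964 Mbps × 1560 s × 1.05 = 13045.0 Mb
feature film: 5.344 Mbps × 8460 s × 1.05 = 47470.8 Mb
Total: 64119.5 Mb = 8014.9 MB.
= 7.464 GiB.

7.46 GiB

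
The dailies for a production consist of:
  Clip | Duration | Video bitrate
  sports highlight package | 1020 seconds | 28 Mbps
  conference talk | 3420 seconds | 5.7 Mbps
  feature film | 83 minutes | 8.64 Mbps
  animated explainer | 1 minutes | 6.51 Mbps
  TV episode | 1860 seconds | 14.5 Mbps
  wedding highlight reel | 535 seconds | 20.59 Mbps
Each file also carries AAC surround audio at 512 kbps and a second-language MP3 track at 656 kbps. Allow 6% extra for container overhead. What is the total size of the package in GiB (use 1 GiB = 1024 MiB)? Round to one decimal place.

Audio total: 512 + 656 = 1168 kbps = 1.168 Mbps.
sports highlight package: 29.168 Mbps × 1020 s × 1.06 = 31536.4 Mb
conference talk: 6.868 Mbps × 3420 s × 1.06 = 24897.9 Mb
feature film: 9.808 Mbps × 4980 s × 1.06 = 51774.5 Mb
animated explainer: 7.678 Mbps × 60 s × 1.06 = 488.3 Mb
TV episode: 15.668 Mbps × 1860 s × 1.06 = 30891.0 Mb
wedding highlight reel: 21.758 Mbps × 535 s × 1.06 = 12339.0 Mb
Total: 151927.1 Mb = 18990.9 MB.
= 17.69 GiB.

17.7 GiB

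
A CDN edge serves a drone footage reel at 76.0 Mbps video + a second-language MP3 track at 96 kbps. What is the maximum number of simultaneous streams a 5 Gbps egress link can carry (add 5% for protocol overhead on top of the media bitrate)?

62

Audio: 96 kbps = 0.096 Mbps.
Per-viewer media rate: 76.096 Mbps.
On the wire with 5% overhead: 79.901 Mbps.
5 Gbps = 5,000 Mbps; 5,000 / 79.901 = 62.58 → 62 viewers.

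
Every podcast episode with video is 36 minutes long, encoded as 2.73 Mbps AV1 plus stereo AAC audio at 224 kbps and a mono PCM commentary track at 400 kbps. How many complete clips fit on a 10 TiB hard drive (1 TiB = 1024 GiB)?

36 min = 2160 s
Audio total: 224 + 400 = 624 kbps = 0.624 Mbps.
Total bitrate: 3.354 Mbps.
Per item: 3.354 Mbps × 2160 s = 7,245 Mb = 905.6 MB.
Capacity: 10 TiB = 87,960,930 Mb; 12141.52 items → 12141 complete.

12141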